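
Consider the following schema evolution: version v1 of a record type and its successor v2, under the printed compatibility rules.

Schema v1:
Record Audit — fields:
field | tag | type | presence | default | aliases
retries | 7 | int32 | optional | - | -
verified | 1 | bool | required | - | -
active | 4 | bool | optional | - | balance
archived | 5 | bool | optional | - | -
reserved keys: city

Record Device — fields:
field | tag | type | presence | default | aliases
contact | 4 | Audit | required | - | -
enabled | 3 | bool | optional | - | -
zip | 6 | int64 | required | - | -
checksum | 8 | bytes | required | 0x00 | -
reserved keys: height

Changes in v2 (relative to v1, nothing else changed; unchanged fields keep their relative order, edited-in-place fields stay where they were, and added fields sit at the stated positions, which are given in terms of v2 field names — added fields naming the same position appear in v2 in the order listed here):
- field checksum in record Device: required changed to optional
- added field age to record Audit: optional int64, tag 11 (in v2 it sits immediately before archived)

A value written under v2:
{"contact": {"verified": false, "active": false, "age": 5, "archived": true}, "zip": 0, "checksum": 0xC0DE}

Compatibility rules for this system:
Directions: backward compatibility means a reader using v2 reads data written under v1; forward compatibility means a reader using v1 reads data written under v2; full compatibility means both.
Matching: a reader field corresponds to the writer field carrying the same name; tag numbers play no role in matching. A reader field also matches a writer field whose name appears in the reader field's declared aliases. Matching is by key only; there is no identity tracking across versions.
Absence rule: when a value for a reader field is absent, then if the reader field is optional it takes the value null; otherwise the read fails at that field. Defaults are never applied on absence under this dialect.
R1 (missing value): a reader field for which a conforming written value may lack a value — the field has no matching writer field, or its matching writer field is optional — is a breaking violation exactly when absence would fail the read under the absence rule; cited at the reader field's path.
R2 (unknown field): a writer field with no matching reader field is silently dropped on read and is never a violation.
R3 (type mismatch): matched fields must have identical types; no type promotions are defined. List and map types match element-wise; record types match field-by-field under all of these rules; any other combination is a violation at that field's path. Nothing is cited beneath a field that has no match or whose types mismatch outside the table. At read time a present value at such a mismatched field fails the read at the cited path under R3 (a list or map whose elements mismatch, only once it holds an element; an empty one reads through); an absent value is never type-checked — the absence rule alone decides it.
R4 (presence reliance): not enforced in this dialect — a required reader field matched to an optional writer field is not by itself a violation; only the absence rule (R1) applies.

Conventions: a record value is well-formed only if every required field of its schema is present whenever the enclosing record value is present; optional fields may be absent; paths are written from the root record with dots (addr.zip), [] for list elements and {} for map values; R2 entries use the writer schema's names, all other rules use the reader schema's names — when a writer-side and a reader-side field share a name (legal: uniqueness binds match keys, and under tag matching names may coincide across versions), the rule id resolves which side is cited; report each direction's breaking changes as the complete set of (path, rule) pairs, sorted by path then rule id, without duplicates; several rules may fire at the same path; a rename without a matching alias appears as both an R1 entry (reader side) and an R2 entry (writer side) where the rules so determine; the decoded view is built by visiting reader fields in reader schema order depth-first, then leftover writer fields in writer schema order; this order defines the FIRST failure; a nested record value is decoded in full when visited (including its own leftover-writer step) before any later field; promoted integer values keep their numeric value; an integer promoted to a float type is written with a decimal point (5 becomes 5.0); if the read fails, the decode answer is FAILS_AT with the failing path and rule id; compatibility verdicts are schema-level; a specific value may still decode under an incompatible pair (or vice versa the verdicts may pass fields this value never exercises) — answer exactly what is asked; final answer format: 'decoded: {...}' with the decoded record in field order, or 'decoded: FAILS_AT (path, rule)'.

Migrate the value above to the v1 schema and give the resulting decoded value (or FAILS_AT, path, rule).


the writer's type comes first in each Device pair
decode (reader v1):
  contact.retries := null (not supplied -> null)
  contact.verified := false
  contact.active := false
  contact.archived := true
  writer contact.age: unmatched, discarded
  enabled := null (not supplied -> null)
  zip := 0
  checksum := 0xC0DE
  => decoded: {"contact": {"retries": null, "verified": false, "active": false, "archived": true}, "enabled": null, "zip": 0, "checksum": 0xC0DE}
ruling out the remaining Device differences:
  field checksum in record Device: required changed to optional -> schema-level compatibility only; this Device value's decode is unchanged
  added field age to record Audit: optional int64, tag 11 (in v2 it sits immediately before archived) -> inert under this dialect — no rule fires on Device and the result does not move

decoded: {"contact": {"retries": null, "verified": false, "active": false, "archived": true}, "enabled": null, "zip": 0, "checksum": 0xC0DE}


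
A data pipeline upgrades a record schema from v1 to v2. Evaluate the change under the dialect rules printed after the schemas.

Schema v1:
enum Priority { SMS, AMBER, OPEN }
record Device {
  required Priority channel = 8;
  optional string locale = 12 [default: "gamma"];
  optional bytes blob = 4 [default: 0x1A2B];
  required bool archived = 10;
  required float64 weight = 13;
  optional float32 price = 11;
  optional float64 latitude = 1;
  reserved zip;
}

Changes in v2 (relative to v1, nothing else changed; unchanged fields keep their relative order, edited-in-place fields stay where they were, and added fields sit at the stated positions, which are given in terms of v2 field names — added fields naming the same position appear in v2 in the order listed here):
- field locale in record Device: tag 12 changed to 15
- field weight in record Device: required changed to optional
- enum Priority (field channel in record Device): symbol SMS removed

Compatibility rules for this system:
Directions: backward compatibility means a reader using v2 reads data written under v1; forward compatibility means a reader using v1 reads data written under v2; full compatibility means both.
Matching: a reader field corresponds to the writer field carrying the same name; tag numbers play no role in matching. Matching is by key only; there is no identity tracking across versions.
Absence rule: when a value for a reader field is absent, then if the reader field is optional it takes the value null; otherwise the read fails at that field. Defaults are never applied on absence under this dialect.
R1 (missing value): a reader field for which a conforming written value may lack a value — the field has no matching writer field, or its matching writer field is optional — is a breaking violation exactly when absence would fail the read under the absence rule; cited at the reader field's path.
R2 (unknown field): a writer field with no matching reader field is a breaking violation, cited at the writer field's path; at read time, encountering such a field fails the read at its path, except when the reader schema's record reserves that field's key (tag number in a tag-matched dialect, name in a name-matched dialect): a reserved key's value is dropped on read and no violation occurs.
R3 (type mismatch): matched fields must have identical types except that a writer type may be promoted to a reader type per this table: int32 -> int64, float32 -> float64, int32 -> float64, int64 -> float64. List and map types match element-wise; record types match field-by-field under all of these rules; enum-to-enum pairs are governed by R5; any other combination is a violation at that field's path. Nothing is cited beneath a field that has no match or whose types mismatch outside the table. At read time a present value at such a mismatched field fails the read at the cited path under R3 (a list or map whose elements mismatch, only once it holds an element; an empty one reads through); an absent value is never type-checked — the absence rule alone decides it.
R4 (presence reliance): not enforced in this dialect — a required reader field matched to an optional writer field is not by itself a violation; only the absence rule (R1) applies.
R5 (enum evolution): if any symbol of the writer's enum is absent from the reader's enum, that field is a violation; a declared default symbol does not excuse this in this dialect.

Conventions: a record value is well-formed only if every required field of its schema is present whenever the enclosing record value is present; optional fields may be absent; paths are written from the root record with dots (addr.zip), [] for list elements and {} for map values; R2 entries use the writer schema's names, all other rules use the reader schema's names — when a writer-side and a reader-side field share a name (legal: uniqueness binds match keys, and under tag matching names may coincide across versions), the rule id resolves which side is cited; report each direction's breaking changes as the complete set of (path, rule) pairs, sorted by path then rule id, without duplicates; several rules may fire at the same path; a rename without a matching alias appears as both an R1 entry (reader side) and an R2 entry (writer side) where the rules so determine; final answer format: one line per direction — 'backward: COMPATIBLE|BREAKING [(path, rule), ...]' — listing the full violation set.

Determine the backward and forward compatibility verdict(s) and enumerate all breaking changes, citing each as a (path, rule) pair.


the writer's type comes first in each Device pair
backward pass over Device, reader schema v2, writer schema v1:
  channel: paired with writer channel (Priority -> Priority; writer required)
  locale: paired with writer locale (string -> string; writer optional)
  blob: paired with writer blob (bytes -> bytes; writer optional)
  archived: paired with writer archived (bool -> bool; writer required)
  weight: paired with writer weight (float64 -> float64; writer required)
  price: paired with writer price (float32 -> float32; writer optional)
  latitude: paired with writer latitude (float64 -> float64; writer optional)
  violation R5 at channel
  => 1 violation(s): backward is BREAKING for Device
forward pass over Device, reader schema v1, writer schema v2:
  channel: paired with writer channel (Priority -> Priority; writer required)
  locale: paired with writer locale (string -> string; writer optional)
  blob: paired with writer blob (bytes -> bytes; writer optional)
  archived: paired with writer archived (bool -> bool; writer required)
  weight: paired with writer weight (float64 -> float64; writer optional)
  price: paired with writer price (float32 -> float32; writer optional)
  latitude: paired with writer latitude (float64 -> float64; writer optional)
  violation R1 at weight
  => 1 violation(s): forward is BREAKING for Device

backward: BREAKING [(channel, R5)]; forward: BREAKING [(weight, R1)]


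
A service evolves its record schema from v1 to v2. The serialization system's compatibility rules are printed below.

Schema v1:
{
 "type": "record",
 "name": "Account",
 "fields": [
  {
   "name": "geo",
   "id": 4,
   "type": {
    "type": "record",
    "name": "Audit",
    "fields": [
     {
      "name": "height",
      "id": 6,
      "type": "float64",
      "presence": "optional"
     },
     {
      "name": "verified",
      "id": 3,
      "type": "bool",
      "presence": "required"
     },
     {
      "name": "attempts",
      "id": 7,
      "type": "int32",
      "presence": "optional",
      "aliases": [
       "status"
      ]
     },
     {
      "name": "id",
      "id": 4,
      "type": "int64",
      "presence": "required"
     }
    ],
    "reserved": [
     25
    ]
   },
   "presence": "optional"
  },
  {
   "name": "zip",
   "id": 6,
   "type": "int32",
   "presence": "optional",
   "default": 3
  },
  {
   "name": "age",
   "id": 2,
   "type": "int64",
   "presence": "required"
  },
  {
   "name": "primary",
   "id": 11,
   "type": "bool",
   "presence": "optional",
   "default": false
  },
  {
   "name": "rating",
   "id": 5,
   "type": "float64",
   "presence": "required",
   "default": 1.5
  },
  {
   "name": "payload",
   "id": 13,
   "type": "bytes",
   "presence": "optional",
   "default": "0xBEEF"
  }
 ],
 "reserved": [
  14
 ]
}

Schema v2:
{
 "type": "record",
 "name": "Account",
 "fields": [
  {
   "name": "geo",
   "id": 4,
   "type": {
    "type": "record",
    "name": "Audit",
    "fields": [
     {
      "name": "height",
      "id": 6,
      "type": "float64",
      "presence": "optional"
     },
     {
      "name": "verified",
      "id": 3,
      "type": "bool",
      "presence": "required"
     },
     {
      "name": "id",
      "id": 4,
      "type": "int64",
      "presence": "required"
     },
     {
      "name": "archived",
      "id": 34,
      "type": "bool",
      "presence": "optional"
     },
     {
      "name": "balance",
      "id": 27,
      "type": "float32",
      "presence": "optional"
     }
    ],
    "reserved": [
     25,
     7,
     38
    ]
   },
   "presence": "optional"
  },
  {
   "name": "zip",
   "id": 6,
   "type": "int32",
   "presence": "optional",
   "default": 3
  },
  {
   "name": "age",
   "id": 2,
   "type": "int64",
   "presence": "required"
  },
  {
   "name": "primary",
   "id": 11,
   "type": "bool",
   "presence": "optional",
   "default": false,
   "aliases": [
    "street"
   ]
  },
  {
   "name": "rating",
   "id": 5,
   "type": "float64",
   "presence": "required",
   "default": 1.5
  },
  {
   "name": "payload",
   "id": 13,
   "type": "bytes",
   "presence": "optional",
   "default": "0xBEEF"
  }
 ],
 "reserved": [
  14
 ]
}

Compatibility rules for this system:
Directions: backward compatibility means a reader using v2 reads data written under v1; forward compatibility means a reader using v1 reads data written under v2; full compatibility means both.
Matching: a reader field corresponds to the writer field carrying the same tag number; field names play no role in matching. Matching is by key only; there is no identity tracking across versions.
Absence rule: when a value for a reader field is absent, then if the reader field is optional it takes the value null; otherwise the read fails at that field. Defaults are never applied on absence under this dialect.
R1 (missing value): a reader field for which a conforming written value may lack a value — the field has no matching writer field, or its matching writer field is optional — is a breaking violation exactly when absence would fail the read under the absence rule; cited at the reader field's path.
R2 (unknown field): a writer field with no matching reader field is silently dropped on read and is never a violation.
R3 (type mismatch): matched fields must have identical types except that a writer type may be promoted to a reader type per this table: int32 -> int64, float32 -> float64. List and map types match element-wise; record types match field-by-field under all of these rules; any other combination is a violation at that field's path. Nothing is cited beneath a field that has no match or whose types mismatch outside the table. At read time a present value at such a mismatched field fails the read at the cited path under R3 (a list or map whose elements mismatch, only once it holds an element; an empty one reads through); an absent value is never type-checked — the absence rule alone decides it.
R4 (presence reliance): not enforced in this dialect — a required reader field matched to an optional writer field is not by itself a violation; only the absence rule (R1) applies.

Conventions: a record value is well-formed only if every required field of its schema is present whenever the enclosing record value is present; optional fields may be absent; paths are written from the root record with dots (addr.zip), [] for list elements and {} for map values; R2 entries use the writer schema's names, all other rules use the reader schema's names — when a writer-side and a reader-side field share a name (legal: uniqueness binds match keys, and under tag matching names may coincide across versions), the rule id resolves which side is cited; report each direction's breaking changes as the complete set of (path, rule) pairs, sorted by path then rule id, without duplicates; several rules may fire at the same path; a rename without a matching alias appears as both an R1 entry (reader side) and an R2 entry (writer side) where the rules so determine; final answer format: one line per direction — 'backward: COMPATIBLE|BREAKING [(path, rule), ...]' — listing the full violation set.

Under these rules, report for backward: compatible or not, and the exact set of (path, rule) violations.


the writer's type comes first in each Account pair
backward for Account (reader v2, writer v1):
  geo <- geo (Audit -> Audit, writer optional)
  zip <- zip (int32 -> int32, writer optional)
  age <- age (int64 -> int64, writer required)
  primary <- primary (bool -> bool, writer optional)
  rating <- rating (float64 -> float64, writer required)
  payload <- payload (bytes -> bytes, writer optional)
  geo.height <- geo.height (float64 -> float64, writer optional)
  geo.verified <- geo.verified (bool -> bool, writer required)
  geo.id <- geo.id (int64 -> int64, writer required)
  no writer field matches reader geo.archived
  no writer field matches reader geo.balance
  writer field geo.attempts has no reader counterpart
  nothing fires on Account: backward is COMPATIBLE
remaining Account differences; none change what is asked:
  added field archived to record Audit: optional bool, tag 34 (in v2 it sits last) -> triggers nothing under Account's printed rules — same verdict
  removed field attempts from record Audit (its key 7 joins the reserved list) -> triggers nothing under Account's printed rules — same verdict
  added field balance to record Audit: optional float32, tag 27 (in v2 it sits last) -> triggers nothing under Account's printed rules — same verdict

backward: COMPATIBLE []


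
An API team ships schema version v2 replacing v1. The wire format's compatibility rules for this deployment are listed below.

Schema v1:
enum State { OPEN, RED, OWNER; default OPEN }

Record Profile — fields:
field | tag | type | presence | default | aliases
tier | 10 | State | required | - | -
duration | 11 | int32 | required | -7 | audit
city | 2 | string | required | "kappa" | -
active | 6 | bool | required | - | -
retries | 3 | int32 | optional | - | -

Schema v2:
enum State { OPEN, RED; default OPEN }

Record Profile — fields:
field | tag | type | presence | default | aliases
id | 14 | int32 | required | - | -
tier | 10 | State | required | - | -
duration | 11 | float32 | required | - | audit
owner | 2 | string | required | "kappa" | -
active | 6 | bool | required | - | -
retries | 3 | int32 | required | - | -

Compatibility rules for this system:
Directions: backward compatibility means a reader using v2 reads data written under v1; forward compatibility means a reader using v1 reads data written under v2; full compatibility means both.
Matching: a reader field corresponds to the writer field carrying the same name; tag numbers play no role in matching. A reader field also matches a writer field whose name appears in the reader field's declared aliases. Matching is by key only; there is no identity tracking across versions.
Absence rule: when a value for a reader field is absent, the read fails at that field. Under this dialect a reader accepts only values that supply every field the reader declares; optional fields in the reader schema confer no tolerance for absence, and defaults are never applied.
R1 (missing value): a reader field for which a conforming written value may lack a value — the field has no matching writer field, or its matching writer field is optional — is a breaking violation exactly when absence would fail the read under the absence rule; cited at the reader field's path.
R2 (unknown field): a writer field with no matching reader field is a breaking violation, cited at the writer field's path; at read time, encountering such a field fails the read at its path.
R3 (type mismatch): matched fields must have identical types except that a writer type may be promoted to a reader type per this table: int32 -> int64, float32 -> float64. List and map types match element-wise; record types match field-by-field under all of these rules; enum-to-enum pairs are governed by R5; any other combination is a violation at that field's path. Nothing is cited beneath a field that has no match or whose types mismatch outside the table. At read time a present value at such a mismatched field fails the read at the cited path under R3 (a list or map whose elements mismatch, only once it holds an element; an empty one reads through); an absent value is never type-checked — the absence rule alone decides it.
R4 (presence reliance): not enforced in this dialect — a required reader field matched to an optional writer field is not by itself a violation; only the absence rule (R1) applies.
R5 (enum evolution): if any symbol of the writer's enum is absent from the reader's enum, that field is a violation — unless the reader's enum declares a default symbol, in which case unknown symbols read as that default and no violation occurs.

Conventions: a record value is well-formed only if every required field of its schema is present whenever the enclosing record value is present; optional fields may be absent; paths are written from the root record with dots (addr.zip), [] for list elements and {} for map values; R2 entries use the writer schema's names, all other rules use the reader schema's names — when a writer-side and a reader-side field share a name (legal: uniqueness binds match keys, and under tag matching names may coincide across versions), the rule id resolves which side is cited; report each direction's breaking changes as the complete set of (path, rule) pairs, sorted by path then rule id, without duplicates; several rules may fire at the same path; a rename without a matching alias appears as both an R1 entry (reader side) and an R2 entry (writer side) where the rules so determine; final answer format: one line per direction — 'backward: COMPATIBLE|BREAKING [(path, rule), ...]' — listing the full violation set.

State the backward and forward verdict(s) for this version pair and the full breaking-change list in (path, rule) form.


arrows below run writer -> reader for Profile
backward for Profile (reader v2, writer v1):
  id: no writer-side match
  writer required, State -> State: reader tier maps from writer tier
  writer required, int32 -> float32: reader duration maps from writer duration
  owner: no writer-side match
  writer required, bool -> bool: reader active maps from writer active
  writer optional, int32 -> int32: reader retries maps from writer retries
  writer city: unknown to reader
  R2 fires at city
  R3 fires at duration
  R1 fires at id
  R1 fires at owner
  R1 fires at retries
  => 5 violation(s): backward is BREAKING for Profile
forward for Profile (reader v1, writer v2):
  writer required, State -> State: reader tier maps from writer tier
  writer required, float32 -> int32: reader duration maps from writer duration
  city: no writer-side match
  writer required, bool -> bool: reader active maps from writer active
  writer required, int32 -> int32: reader retries maps from writer retries
  writer id: unknown to reader
  writer owner: unknown to reader
  R1 fires at city
  R3 fires at duration
  R2 fires at id
  R2 fires at owner
  => 4 violation(s): forward is BREAKING for Profile

backward: BREAKING [(city, R2), (duration, R3), (id, R1), (owner, R1), (retries, R1)]; forward: BREAKING [(city, R1), (duration, R3), (id, R2), (owner, R2)]


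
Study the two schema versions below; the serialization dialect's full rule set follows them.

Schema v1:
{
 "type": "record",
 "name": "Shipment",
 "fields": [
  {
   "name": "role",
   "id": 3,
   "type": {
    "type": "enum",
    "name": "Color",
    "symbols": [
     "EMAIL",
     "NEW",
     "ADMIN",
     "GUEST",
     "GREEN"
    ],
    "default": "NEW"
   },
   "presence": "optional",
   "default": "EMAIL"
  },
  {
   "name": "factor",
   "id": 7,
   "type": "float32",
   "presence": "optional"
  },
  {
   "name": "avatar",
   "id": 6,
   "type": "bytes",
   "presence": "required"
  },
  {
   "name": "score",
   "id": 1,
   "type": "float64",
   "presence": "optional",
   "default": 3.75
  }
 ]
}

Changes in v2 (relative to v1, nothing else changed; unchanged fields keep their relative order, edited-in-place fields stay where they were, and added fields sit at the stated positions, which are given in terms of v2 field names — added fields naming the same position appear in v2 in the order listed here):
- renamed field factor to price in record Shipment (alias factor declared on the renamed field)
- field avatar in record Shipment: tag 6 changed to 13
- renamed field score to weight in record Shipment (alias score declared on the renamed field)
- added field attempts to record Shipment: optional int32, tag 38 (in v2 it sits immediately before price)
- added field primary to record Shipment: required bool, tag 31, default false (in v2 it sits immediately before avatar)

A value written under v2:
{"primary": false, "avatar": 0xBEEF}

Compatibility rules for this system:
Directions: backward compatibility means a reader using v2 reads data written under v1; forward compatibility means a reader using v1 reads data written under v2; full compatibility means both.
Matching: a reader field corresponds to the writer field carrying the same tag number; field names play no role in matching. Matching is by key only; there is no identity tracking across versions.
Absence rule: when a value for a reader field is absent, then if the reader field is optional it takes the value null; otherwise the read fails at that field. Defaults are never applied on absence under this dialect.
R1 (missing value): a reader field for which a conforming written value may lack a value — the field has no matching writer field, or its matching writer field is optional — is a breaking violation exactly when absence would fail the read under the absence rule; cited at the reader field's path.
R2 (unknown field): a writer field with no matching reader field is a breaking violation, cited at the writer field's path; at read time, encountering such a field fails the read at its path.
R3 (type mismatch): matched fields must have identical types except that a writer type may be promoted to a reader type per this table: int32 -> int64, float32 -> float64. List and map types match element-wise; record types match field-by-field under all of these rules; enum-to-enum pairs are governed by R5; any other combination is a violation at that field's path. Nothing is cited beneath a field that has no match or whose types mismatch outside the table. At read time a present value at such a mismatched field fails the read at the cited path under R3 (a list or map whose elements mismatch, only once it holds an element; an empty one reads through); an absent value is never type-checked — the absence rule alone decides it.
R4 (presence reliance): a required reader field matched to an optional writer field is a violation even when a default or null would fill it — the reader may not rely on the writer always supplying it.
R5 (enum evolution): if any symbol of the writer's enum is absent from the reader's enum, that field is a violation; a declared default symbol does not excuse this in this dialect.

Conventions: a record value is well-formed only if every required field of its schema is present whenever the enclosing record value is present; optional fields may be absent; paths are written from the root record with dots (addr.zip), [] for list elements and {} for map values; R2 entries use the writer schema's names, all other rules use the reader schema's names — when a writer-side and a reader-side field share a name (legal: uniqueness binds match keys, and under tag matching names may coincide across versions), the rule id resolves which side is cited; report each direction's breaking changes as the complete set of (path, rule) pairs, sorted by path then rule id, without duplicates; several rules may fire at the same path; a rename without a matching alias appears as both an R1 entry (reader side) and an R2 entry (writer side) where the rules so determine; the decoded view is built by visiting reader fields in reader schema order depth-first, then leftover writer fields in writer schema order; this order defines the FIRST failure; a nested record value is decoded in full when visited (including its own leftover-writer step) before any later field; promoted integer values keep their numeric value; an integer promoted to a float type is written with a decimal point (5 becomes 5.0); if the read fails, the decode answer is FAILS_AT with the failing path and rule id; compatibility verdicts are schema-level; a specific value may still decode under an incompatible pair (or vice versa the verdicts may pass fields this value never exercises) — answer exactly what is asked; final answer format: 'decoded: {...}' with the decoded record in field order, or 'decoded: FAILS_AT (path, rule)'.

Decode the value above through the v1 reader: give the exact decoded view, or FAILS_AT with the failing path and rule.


decoded: FAILS_AT (avatar, R1)

arrows below run writer -> reader for Shipment
migrating the Shipment value to v1:
  role := null (not supplied -> null)
  factor := null (not supplied -> null)
  read fails at avatar under R1 (no fill)
  => FAILS_AT (avatar, R1)
ruling out the remaining Shipment differences:
  renamed field factor to price in record Shipment (alias factor declared on the renamed field) -> fires no rule on Shipment under this dialect and leaves the result unchanged
  renamed field score to weight in record Shipment (alias score declared on the renamed field) -> fires no rule on Shipment under this dialect and leaves the result unchanged
  added field primary to record Shipment: required bool, tag 31, default false (in v2 it sits immediately before avatar) -> shifts the Shipment verdicts, not this decode
  added field attempts to record Shipment: optional int32, tag 38 (in v2 it sits immediately before price) -> shifts the Shipment verdicts, not this decode


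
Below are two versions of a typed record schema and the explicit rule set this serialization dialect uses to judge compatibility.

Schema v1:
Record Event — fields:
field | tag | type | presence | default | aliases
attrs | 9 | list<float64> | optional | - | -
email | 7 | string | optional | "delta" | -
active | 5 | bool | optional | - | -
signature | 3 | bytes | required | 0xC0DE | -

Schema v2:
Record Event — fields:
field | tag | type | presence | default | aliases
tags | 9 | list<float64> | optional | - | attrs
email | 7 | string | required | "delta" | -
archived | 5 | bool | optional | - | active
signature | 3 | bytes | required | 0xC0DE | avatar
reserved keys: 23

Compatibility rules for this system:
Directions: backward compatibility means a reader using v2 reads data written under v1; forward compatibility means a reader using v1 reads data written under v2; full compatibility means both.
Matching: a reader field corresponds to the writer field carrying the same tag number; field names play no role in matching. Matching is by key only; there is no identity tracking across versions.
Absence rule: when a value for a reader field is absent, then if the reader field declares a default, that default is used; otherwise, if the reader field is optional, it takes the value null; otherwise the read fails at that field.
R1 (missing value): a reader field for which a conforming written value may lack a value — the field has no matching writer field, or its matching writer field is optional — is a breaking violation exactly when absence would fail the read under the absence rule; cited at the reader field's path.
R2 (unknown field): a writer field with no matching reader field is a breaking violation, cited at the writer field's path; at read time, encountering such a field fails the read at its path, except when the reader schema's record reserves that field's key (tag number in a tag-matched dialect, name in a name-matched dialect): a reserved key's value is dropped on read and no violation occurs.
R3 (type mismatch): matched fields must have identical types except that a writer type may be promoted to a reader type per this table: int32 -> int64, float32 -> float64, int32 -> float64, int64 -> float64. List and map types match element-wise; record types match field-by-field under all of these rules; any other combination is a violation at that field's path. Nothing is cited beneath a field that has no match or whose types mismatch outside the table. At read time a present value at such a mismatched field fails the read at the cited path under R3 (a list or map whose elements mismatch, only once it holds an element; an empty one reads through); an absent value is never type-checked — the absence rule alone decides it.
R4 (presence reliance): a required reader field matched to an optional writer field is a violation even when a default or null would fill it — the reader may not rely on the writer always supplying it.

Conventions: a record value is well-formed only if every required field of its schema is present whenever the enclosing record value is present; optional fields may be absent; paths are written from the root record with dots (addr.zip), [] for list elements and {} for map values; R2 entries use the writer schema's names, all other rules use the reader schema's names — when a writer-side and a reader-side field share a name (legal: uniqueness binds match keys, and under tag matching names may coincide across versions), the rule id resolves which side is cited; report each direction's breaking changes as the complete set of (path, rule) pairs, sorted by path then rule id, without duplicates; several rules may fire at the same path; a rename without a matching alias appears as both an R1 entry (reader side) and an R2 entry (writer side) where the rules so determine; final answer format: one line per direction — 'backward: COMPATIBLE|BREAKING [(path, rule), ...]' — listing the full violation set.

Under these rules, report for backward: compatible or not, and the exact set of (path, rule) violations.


in Event below, arrows point writer -> reader
checking backward for Event: reader v2 against writer v1:
  tags: list<float64> -> list<float64>, writer optional; from attrs
  email: string -> string, writer optional; from email
  archived: bool -> bool, writer optional; from active
  signature: bytes -> bytes, writer required; from signature
  breaking: (email, R4)
  => backward: BREAKING (1)
the other Event changes do not affect what is asked:
  renamed field active to archived in record Event (alias active declared on the renamed field) -> triggers nothing under Event's printed rules — same verdict
  renamed field attrs to tags in record Event (alias attrs declared on the renamed field) -> triggers nothing under Event's printed rules — same verdict

backward: BREAKING [(email, R4)]


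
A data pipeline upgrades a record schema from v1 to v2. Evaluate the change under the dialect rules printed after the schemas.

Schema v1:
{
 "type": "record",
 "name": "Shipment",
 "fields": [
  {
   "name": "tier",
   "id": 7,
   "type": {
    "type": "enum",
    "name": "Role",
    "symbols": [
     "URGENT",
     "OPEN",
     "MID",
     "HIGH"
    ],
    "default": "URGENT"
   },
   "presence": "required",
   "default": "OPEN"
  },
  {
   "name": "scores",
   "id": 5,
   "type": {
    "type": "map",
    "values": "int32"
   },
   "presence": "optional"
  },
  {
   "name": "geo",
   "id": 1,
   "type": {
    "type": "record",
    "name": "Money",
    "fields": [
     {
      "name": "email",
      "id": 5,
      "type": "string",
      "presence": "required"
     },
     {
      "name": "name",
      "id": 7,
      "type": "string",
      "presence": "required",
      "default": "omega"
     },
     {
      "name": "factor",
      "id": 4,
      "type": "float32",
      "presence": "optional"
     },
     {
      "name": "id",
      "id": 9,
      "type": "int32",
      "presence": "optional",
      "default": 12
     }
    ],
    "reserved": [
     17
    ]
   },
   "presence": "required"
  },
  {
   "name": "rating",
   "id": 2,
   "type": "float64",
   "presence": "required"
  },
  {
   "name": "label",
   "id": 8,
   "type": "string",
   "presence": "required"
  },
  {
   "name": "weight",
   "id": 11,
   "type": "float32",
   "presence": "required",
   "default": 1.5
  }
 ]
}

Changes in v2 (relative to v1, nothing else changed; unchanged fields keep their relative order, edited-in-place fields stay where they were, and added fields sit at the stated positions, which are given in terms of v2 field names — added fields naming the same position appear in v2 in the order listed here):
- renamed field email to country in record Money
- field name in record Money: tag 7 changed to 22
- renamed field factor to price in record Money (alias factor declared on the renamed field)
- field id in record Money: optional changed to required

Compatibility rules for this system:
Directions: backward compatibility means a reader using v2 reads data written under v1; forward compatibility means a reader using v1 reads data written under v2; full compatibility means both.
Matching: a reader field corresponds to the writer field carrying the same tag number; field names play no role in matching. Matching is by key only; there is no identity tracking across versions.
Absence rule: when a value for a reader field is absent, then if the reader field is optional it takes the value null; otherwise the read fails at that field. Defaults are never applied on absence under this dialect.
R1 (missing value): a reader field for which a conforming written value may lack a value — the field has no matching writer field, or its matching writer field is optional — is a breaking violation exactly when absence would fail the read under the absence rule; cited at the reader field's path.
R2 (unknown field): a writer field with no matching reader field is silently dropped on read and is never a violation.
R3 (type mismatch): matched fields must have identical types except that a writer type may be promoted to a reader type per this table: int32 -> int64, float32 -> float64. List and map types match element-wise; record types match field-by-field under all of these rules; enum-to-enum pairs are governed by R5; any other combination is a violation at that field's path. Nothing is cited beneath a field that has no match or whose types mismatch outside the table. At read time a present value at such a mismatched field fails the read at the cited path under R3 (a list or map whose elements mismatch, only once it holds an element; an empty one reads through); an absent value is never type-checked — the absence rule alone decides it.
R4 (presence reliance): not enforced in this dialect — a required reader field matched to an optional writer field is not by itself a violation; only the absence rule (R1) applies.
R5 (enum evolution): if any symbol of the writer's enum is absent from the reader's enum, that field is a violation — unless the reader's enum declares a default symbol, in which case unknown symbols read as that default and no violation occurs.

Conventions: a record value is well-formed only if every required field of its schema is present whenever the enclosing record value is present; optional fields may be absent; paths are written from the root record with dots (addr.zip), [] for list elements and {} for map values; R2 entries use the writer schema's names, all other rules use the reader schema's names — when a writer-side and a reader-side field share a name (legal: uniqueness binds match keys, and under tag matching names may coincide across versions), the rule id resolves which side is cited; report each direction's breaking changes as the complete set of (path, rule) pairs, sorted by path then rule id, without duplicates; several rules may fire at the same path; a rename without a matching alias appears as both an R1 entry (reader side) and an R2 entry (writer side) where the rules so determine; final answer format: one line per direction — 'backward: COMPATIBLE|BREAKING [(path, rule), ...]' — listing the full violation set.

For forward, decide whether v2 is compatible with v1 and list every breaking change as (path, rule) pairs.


forward: BREAKING [(geo.name, R1)]

arrows below run writer -> reader for Shipment
forward on Shipment — v1 reading data written by v2:
  writer required, Role -> Role: reader tier maps from writer tier
  writer optional, map<string, int32> -> map<string, int32>: reader scores maps from writer scores
  writer required, Money -> Money: reader geo maps from writer geo
  writer required, float64 -> float64: reader rating maps from writer rating
  writer required, string -> string: reader label maps from writer label
  writer required, float32 -> float32: reader weight maps from writer weight
  writer required, string -> string: reader geo.email maps from writer geo.country
  geo.name: no writer match
  writer optional, float32 -> float32: reader geo.factor maps from writer geo.price
  writer required, int32 -> int32: reader geo.id maps from writer geo.id
  geo.name (writer side), unknown to reader
  R1 fires at geo.name
  forward on Shipment therefore BREAKING (1)
ruling out the remaining Shipment differences:
  renamed field email to country in record Money -> triggers nothing under Shipment's printed rules — same verdict
  renamed field factor to price in record Money (alias factor declared on the renamed field) -> triggers nothing under Shipment's printed rules — same verdict
  field id in record Money: optional changed to required -> fires only in the backward direction of Shipment, which is not asked here
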